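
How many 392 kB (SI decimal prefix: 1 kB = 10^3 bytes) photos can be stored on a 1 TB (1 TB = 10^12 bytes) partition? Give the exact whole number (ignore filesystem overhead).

Capacity: 1 TB = 1,000,000,000,000 bytes
Per item: 392 kB = 392,000 bytes
⌊1,000,000,000,000 / 392,000⌋ = 2,551,020

2,551,020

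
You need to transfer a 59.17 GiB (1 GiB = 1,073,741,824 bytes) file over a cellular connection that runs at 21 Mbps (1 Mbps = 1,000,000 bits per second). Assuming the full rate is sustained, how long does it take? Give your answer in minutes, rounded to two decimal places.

59.17 GiB = 63,533,303,726.08 bytes = 508,266,429,808.64 bits
21 Mbps = 21,000,000 bits/s
time = 508,266,429,808.64 / 21,000,000 = 24,203.163 s
24,203.163 s / 60 = 403.39 minutes

403.39 minutes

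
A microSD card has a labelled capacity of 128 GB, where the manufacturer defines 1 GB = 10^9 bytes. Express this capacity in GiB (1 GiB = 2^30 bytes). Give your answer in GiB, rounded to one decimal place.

119.2 GiB

128 GB × 1,000,000,000 bytes/GB = 128,000,000,000 bytes
1 GiB = 1,073,741,824 bytes
128,000,000,000 / 1,073,741,824 = 119.2 GiB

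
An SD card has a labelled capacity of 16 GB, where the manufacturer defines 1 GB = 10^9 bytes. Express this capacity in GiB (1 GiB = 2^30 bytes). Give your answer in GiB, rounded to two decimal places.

14.90 GiB

16 GB = 16 × 10^9 bytes = 16,000,000,000 bytes
1 GiB = 1,073,741,824 bytes
16,000,000,000 / 1,073,741,824 = 14.90 GiB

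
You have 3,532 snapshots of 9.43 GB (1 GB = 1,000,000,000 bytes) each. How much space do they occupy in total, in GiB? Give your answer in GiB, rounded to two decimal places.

31,019.34 GiB

Total = 3,532 × 9.43 GB = 33306.76 GB
= 33306.76 × 1,000,000,000 bytes = 33,306,760,000,000 bytes
1 GiB = 1,073,741,824 bytes
33,306,760,000,000 / 1,073,741,824 = 31,019.34 GiB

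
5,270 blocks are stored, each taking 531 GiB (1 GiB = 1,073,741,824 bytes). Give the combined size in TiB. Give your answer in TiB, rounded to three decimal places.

2,732.783 TiB

Total = 5,270 × 531 GiB = 2,798,370 GiB
= 2,798,370 × 1,073,741,824 bytes = 3,004,726,908,026,880 bytes
1 TiB = 1,099,511,627,776 bytes
3,004,726,908,026,880 / 1,099,511,627,776 = 2,732.783 TiB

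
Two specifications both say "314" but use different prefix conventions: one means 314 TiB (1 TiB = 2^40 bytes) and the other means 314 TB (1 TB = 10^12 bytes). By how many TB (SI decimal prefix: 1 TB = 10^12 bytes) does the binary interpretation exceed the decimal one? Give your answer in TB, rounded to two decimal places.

31.25 TB

314 TiB = 314 × 1,099,511,627,776 = 345,246,651,121,664 bytes
314 TB = 314 × 1,000,000,000,000 = 314,000,000,000,000 bytes
difference = 31,246,651,121,664 bytes
31,246,651,121,664 / 1,000,000,000,000 = 31.25 TB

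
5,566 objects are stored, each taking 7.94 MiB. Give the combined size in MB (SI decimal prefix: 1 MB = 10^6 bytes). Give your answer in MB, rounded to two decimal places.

46,340.81 MB

Total = 5,566 × 7.94 MiB = 44194.04 MiB
= 44194.04 × 1,048,576 bytes = 46,340,809,687.04 bytes
1 MB = 1,000,000 bytes
46,340,809,687.04 / 1,000,000 = 46,340.81 MB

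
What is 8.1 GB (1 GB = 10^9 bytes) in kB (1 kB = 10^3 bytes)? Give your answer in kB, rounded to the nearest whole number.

8.1 GB × 1,000,000,000 bytes/GB = 8,100,000,000 bytes
1 kB = 10^3 bytes = 1,000 bytes
8,100,000,000 / 1,000 = 8,100,000 kB

8,100,000 kB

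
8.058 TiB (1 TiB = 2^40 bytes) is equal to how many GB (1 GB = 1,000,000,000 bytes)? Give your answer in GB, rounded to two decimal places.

8,859.86 GB

8.058 TiB × 1,099,511,627,776 bytes/TiB = 8,859,864,696,619.008 bytes
1 GB = 10^9 bytes = 1,000,000,000 bytes
8,859,864,696,619.008 / 1,000,000,000 = 8,859.86 GB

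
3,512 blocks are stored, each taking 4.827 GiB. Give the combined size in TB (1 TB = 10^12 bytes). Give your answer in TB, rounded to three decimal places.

18.203 TB

Total = 3,512 × 4.827 GiB = 16952.424 GiB
= 16952.424 × 1,073,741,824 bytes = 18,202,526,666,981.376 bytes
1 TB = 1,000,000,000,000 bytes
18,202,526,666,981.376 / 1,000,000,000,000 = 18.203 TB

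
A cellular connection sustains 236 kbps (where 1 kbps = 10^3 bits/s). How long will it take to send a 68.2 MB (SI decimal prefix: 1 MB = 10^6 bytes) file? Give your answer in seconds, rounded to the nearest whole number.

68.2 MB = 68,200,000 bytes = 545,600,000 bits
236 kbps = 236,000 bits/s
time = 545,600,000 / 236,000 = 2,312 s

2,312 seconds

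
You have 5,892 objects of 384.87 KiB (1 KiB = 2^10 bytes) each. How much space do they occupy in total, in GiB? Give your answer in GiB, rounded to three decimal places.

Total = 5,892 × 384.87 KiB = 2267654.04 KiB
= 2267654.04 × 1,024 bytes = 2,322,077,736.96 bytes
1 GiB = 1,073,741,824 bytes
2,322,077,736.96 / 1,073,741,824 = 2.163 GiB

2.163 GiB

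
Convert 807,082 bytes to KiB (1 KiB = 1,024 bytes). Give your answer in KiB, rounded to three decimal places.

807,082 bytes given.
1 KiB = 2^10 bytes = 1,024 bytes
807,082 / 1,024 = 788.166 KiB

788.166 KiB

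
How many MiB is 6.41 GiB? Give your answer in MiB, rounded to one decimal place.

6.41 GiB × 1,073,741,824 bytes/GiB = 6,882,685,091.84 bytes
1 MiB = 1,048,576 bytes
6,882,685,091.84 / 1,048,576 = 6,563.8 MiB

6,563.8 MiB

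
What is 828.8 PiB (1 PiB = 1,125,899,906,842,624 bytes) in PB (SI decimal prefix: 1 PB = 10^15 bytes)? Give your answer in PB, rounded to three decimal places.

828.8 PiB × 1,125,899,906,842,624 bytes/PiB = 933,145,842,791,166,771.2 bytes
1 PB = 1,000,000,000,000,000 bytes
933,145,842,791,166,771.2 / 1,000,000,000,000,000 = 933.146 PB

933.146 PB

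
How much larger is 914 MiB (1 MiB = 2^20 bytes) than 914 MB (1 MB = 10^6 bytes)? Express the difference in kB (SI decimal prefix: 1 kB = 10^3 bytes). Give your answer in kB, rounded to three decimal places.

44,398.464 kB

914 MiB = 914 × 1,048,576 = 958,398,464 bytes
914 MB = 914 × 1,000,000 = 914,000,000 bytes
difference = 44,398,464 bytes
44,398,464 / 1,000 = 44,398.464 kB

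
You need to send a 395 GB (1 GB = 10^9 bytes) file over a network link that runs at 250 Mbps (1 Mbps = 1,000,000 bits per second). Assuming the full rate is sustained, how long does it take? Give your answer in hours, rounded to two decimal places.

395 GB = 395,000,000,000 bytes = 3,160,000,000,000 bits
250 Mbps = 250,000,000 bits/s
time = 3,160,000,000,000 / 250,000,000 = 12,640.0000 s
12,640.0000 s / 3600 = 3.51 hours

3.51 hours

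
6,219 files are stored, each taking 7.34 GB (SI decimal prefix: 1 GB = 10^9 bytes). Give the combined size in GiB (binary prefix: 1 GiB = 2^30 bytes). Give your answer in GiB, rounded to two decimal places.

42,512.51 GiB

Total = 6,219 × 7.34 GB = 45647.46 GB
= 45647.46 × 1,000,000,000 bytes = 45,647,460,000,000 bytes
1 GiB = 1,073,741,824 bytes
45,647,460,000,000 / 1,073,741,824 = 42,512.51 GiB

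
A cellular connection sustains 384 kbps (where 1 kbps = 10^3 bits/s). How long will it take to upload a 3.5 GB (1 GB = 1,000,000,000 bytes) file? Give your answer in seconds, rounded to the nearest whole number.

3.5 GB = 3,500,000,000 bytes = 28,000,000,000 bits
384 kbps = 384,000 bits/s
time = 28,000,000,000 / 384,000 = 72,917 s

72,917 seconds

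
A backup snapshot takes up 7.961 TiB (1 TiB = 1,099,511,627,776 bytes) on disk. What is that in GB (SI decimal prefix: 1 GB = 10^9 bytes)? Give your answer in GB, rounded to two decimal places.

7.961 TiB × 1,099,511,627,776 bytes/TiB = 8,753,212,068,724.736 bytes
1 GB = 1,000,000,000 bytes
8,753,212,068,724.736 / 1,000,000,000 = 8,753.21 GB

8,753.21 GB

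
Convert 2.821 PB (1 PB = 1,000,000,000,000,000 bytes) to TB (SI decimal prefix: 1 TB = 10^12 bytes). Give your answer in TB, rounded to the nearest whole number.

2.821 PB × 1,000,000,000,000,000 bytes/PB = 2,821,000,000,000,000 bytes
1 TB = 10^12 bytes = 1,000,000,000,000 bytes
2,821,000,000,000,000 / 1,000,000,000,000 = 2,821 TB

2,821 TB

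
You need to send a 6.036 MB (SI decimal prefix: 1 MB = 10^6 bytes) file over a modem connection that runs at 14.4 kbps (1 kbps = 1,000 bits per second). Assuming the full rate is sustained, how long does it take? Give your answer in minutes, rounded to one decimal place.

6.036 MB = 6,036,000 bytes = 48,288,000 bits
14.4 kbps = 14,400 bits/s
time = 48,288,000 / 14,400 = 3,353.33 s
3,353.33 s / 60 = 55.9 minutes

55.9 minutes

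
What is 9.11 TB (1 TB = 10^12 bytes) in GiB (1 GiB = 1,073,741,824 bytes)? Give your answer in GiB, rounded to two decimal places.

9.11 TB = 9.11 × 10^12 bytes = 9,110,000,000,000 bytes
1 GiB = 1,073,741,824 bytes
9,110,000,000,000 / 1,073,741,824 = 8,484.35 GiB

8,484.35 GiB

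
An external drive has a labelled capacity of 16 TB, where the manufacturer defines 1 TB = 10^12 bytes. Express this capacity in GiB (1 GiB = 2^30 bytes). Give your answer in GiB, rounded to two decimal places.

16 TB = 16 × 10^12 bytes = 16,000,000,000,000 bytes
1 GiB = 1,073,741,824 bytes
16,000,000,000,000 / 1,073,741,824 = 14,901.16 GiB

14,901.16 GiB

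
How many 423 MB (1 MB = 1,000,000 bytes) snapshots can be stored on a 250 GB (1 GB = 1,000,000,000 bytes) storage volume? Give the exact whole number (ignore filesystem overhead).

Capacity: 250 GB = 250,000,000,000 bytes
Per item: 423 MB = 423,000,000 bytes
⌊250,000,000,000 / 423,000,000⌋ = 591

591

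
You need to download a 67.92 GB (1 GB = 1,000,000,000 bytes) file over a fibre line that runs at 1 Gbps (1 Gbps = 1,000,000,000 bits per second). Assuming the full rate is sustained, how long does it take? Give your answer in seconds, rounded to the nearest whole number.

543 seconds

67.92 GB = 67,920,000,000 bytes = 543,360,000,000 bits
1 Gbps = 1,000,000,000 bits/s
time = 543,360,000,000 / 1,000,000,000 = 543 s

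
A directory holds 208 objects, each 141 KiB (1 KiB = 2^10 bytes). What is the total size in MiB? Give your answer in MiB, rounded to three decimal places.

Total = 208 × 141 KiB = 29,328 KiB
= 29,328 × 1,024 bytes = 30,031,872 bytes
1 MiB = 1,048,576 bytes
30,031,872 / 1,048,576 = 28.641 MiB

28.641 MiB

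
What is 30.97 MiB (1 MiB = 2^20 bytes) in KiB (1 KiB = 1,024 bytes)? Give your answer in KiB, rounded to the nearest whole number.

30.97 MiB = 30.97 × 2^20 bytes = 32,474,398.72 bytes
1 KiB = 2^10 bytes = 1,024 bytes
32,474,398.72 / 1,024 = 31,713 KiB

31,713 KiB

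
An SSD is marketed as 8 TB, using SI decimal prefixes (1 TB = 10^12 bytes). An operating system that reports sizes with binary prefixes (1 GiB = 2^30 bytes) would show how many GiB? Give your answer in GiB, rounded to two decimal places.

8 TB = 8 × 10^12 bytes = 8,000,000,000,000 bytes
1 GiB = 1,073,741,824 bytes
8,000,000,000,000 / 1,073,741,824 = 7,450.58 GiB

7,450.58 GiB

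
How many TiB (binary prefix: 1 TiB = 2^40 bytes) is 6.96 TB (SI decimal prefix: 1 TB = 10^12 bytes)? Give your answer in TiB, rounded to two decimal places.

6.96 TB = 6.96 × 10^12 bytes = 6,960,000,000,000 bytes
1 TiB = 1,099,511,627,776 bytes
6,960,000,000,000 / 1,099,511,627,776 = 6.33 TiB

6.33 TiB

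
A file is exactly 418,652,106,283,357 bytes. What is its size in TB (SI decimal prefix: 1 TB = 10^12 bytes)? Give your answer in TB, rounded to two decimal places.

418.65 TB

418,652,106,283,357 bytes given.
1 TB = 10^12 bytes = 1,000,000,000,000 bytes
418,652,106,283,357 / 1,000,000,000,000 = 418.65 TB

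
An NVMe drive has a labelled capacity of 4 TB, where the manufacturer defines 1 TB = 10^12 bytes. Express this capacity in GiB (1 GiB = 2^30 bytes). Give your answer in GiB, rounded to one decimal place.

4 TB = 4 × 10^12 bytes = 4,000,000,000,000 bytes
1 GiB = 1,073,741,824 bytes
4,000,000,000,000 / 1,073,741,824 = 3,725.3 GiB

3,725.3 GiB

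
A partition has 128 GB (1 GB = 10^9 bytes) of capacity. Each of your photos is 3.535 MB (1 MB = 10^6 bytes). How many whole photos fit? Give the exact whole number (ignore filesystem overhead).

36,209

Capacity: 128 GB = 128,000,000,000 bytes
Per item: 3.535 MB = 3,535,000 bytes
⌊128,000,000,000 / 3,535,000⌋ = 36,209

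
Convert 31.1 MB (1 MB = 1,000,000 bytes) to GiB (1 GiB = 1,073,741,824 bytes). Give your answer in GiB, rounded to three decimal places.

0.029 GiB

31.1 MB = 31.1 × 10^6 bytes = 31,100,000 bytes
1 GiB = 1,073,741,824 bytes
31,100,000 / 1,073,741,824 = 0.029 GiB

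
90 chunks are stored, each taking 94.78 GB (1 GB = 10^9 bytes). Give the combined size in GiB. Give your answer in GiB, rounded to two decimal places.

7,944.37 GiB

Total = 90 × 94.78 GB = 8530.2 GB
= 8530.2 × 1,000,000,000 bytes = 8,530,200,000,000 bytes
1 GiB = 1,073,741,824 bytes
8,530,200,000,000 / 1,073,741,824 = 7,944.37 GiB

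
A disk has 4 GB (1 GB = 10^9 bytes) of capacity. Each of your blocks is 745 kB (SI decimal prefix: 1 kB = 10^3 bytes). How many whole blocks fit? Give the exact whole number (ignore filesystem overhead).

5,369

Capacity: 4 GB = 4,000,000,000 bytes
Per item: 745 kB = 745,000 bytes
⌊4,000,000,000 / 745,000⌋ = 5,369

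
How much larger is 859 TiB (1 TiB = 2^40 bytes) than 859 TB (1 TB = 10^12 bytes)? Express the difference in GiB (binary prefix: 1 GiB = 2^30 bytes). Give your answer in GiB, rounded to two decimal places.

79,609.91 GiB

859 TiB = 859 × 1,099,511,627,776 = 944,480,488,259,584 bytes
859 TB = 859 × 1,000,000,000,000 = 859,000,000,000,000 bytes
difference = 85,480,488,259,584 bytes
85,480,488,259,584 / 1,073,741,824 = 79,609.91 GiB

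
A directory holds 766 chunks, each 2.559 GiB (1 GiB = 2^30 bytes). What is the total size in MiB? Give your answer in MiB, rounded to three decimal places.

2,007,238.656 MiB

Total = 766 × 2.559 GiB = 1960.194 GiB
= 1960.194 × 1,073,741,824 bytes = 2,104,742,280,953.856 bytes
1 MiB = 1,048,576 bytes
2,104,742,280,953.856 / 1,048,576 = 2,007,238.656 MiB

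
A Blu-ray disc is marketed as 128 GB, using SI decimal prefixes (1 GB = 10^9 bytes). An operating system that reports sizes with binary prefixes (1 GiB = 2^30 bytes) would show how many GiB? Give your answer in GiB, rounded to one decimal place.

119.2 GiB

128 GB = 128 × 10^9 bytes = 128,000,000,000 bytes
1 GiB = 2^30 bytes = 1,073,741,824 bytes
128,000,000,000 / 1,073,741,824 = 119.2 GiB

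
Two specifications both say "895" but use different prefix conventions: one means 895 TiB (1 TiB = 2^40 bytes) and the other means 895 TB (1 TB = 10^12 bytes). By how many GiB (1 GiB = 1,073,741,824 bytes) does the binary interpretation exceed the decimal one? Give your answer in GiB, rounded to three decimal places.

895 TiB = 895 × 1,099,511,627,776 = 984,062,906,859,520 bytes
895 TB = 895 × 1,000,000,000,000 = 895,000,000,000,000 bytes
difference = 89,062,906,859,520 bytes
89,062,906,859,520 / 1,073,741,824 = 82,946.296 GiB

82,946.296 GiB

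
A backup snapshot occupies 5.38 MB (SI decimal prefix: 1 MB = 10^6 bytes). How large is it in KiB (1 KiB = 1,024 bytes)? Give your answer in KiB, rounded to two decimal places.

5,253.91 KiB

5.38 MB = 5.38 × 10^6 bytes = 5,380,000 bytes
1 KiB = 2^10 bytes = 1,024 bytes
5,380,000 / 1,024 = 5,253.91 KiB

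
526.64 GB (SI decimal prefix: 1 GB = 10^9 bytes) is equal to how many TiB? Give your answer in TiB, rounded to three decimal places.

0.479 TiB

526.64 GB = 526.64 × 10^9 bytes = 526,640,000,000 bytes
1 TiB = 2^40 bytes = 1,099,511,627,776 bytes
526,640,000,000 / 1,099,511,627,776 = 0.479 TiB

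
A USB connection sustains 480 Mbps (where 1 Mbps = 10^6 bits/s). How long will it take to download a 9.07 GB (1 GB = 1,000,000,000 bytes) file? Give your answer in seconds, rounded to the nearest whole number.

151 seconds

9.07 GB = 9,070,000,000 bytes = 72,560,000,000 bits
480 Mbps = 480,000,000 bits/s
time = 72,560,000,000 / 480,000,000 = 151 s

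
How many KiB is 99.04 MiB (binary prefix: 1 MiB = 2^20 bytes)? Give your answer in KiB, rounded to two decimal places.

99.04 MiB × 1,048,576 bytes/MiB = 103,850,967.04 bytes
1 KiB = 2^10 bytes = 1,024 bytes
103,850,967.04 / 1,024 = 101,416.96 KiB

101,416.96 KiB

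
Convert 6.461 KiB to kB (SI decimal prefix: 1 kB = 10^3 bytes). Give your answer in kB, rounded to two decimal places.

6.62 kB

6.461 KiB = 6.461 × 2^10 bytes = 6,616.064 bytes
1 kB = 10^3 bytes = 1,000 bytes
6,616.064 / 1,000 = 6.62 kB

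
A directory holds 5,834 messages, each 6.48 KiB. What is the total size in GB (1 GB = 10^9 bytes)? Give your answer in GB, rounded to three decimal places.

Total = 5,834 × 6.48 KiB = 37804.32 KiB
= 37804.32 × 1,024 bytes = 38,711,623.68 bytes
1 GB = 1,000,000,000 bytes
38,711,623.68 / 1,000,000,000 = 0.039 GB

0.039 GB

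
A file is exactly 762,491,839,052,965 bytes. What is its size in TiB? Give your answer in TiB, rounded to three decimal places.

762,491,839,052,965 bytes given.
1 TiB = 2^40 bytes = 1,099,511,627,776 bytes
762,491,839,052,965 / 1,099,511,627,776 = 693.482 TiB

693.482 TiB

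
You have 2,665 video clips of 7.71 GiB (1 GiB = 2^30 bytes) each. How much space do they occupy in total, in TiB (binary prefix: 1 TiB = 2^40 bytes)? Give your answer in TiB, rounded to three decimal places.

20.066 TiB

Total = 2,665 × 7.71 GiB = 20547.15 GiB
= 20547.15 × 1,073,741,824 bytes = 22,062,334,319,001.6 bytes
1 TiB = 1,099,511,627,776 bytes
22,062,334,319,001.6 / 1,099,511,627,776 = 20.066 TiB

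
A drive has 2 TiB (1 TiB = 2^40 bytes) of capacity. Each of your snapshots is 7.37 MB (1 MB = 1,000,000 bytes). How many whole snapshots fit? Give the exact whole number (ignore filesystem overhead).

298,374

Capacity: 2 TiB = 2,199,023,255,552 bytes
Per item: 7.37 MB = 7,370,000 bytes
⌊2,199,023,255,552 / 7,370,000⌋ = 298,374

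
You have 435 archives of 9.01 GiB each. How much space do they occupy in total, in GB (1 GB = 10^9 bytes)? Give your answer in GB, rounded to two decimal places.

Total = 435 × 9.01 GiB = 3919.35 GiB
= 3919.35 × 1,073,741,824 bytes = 4,208,370,017,894.4 bytes
1 GB = 1,000,000,000 bytes
4,208,370,017,894.4 / 1,000,000,000 = 4,208.37 GB

4,208.37 GB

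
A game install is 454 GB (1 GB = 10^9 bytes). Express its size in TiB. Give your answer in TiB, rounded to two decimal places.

454 GB × 1,000,000,000 bytes/GB = 454,000,000,000 bytes
1 TiB = 2^40 bytes = 1,099,511,627,776 bytes
454,000,000,000 / 1,099,511,627,776 = 0.41 TiB

0.41 TiB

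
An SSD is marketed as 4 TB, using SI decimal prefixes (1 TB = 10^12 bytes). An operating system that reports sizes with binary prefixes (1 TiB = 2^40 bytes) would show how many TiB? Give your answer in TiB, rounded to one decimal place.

3.6 TiB

4 TB × 1,000,000,000,000 bytes/TB = 4,000,000,000,000 bytes
1 TiB = 2^40 bytes = 1,099,511,627,776 bytes
4,000,000,000,000 / 1,099,511,627,776 = 3.6 TiB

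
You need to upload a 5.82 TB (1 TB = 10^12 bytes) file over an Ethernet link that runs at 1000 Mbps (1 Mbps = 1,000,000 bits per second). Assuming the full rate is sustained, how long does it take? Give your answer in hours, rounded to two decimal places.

12.93 hours

5.82 TB = 5,820,000,000,000 bytes = 46,560,000,000,000 bits
1000 Mbps = 1,000,000,000 bits/s
time = 46,560,000,000,000 / 1,000,000,000 = 46,560.0000 s
46,560.0000 s / 3600 = 12.93 hours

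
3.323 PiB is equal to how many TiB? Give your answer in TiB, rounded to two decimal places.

3.323 PiB × 1,125,899,906,842,624 bytes/PiB = 3,741,365,390,438,039.552 bytes
1 TiB = 1,099,511,627,776 bytes
3,741,365,390,438,039.552 / 1,099,511,627,776 = 3,402.75 TiB

3,402.75 TiB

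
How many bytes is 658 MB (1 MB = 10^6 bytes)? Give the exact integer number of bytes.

658 × 1,000,000 = 658,000,000 bytes  (1 MB = 10^6 bytes)

658,000,000 bytes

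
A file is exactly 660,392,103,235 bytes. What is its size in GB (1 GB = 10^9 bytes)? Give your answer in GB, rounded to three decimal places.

660.392 GB

660,392,103,235 bytes given.
1 GB = 10^9 bytes = 1,000,000,000 bytes
660,392,103,235 / 1,000,000,000 = 660.392 GB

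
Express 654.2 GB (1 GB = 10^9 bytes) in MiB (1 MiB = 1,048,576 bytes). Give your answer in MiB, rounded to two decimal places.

654.2 GB × 1,000,000,000 bytes/GB = 654,200,000,000 bytes
1 MiB = 2^20 bytes = 1,048,576 bytes
654,200,000,000 / 1,048,576 = 623,893.74 MiB

623,893.74 MiB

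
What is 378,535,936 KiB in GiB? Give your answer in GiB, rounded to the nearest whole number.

361 GiB

378,535,936 KiB = 378,535,936 × 2^10 bytes = 387,620,798,464 bytes
1 GiB = 2^30 bytes = 1,073,741,824 bytes
387,620,798,464 / 1,073,741,824 = 361 GiB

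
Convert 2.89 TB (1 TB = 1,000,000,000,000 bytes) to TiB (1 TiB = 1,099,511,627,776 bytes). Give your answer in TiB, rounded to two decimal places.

2.63 TiB

2.89 TB × 1,000,000,000,000 bytes/TB = 2,890,000,000,000 bytes
1 TiB = 1,099,511,627,776 bytes
2,890,000,000,000 / 1,099,511,627,776 = 2.63 TiB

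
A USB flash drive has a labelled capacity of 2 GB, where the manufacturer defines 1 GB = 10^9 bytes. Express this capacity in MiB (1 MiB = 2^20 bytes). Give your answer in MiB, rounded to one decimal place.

2 GB = 2 × 10^9 bytes = 2,000,000,000 bytes
1 MiB = 1,048,576 bytes
2,000,000,000 / 1,048,576 = 1,907.3 MiB

1,907.3 MiB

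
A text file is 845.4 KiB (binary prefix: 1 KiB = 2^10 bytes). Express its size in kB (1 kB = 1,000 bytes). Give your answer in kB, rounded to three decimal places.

845.4 KiB = 845.4 × 2^10 bytes = 865,689.6 bytes
1 kB = 10^3 bytes = 1,000 bytes
865,689.6 / 1,000 = 865.690 kB

865.690 kB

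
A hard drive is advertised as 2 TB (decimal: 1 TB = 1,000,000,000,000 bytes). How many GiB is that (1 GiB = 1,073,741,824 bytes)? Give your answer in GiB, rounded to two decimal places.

1,862.65 GiB

2 TB = 2 × 10^12 bytes = 2,000,000,000,000 bytes
1 GiB = 1,073,741,824 bytes
2,000,000,000,000 / 1,073,741,824 = 1,862.65 GiB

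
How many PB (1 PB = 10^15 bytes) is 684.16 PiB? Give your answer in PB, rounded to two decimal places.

684.16 PiB = 684.16 × 2^50 bytes = 770,295,680,265,449,635.84 bytes
1 PB = 1,000,000,000,000,000 bytes
770,295,680,265,449,635.84 / 1,000,000,000,000,000 = 770.30 PB

770.30 PB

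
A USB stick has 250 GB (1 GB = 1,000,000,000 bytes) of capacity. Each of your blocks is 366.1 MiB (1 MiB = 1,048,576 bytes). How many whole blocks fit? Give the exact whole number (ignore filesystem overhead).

Capacity: 250 GB = 250,000,000,000 bytes
Per item: 366.1 MiB = 383,883,673.6 bytes
⌊250,000,000,000 / 383,883,673.6⌋ = 651

651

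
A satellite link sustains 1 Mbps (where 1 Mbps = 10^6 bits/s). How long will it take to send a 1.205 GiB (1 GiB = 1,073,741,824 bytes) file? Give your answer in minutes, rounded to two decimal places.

1.205 GiB = 1,293,858,897.92 bytes = 10,350,871,183.36 bits
1 Mbps = 1,000,000 bits/s
time = 10,350,871,183.36 / 1,000,000 = 10,350.871 s
10,350.871 s / 60 = 172.51 minutes

172.51 minutes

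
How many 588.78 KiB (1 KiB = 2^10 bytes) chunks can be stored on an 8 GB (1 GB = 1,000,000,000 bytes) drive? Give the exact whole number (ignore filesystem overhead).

13,268

Capacity: 8 GB = 8,000,000,000 bytes
Per item: 588.78 KiB = 602,910.72 bytes
⌊8,000,000,000 / 602,910.72⌋ = 13,268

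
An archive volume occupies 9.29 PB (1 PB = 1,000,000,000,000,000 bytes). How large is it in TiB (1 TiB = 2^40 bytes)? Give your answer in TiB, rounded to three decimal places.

8,449.206 TiB

9.29 PB = 9.29 × 10^15 bytes = 9,290,000,000,000,000 bytes
1 TiB = 1,099,511,627,776 bytes
9,290,000,000,000,000 / 1,099,511,627,776 = 8,449.206 TiB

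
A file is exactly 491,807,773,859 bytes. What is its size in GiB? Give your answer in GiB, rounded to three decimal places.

491,807,773,859 bytes given.
1 GiB = 2^30 bytes = 1,073,741,824 bytes
491,807,773,859 / 1,073,741,824 = 458.032 GiB

458.032 GiB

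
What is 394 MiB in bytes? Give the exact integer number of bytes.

413,138,944 bytes

394 × 1,048,576 = 413,138,944 bytes  (1 MiB = 2^20 bytes)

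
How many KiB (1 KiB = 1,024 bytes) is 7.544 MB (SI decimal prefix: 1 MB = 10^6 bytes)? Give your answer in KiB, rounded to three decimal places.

7.544 MB × 1,000,000 bytes/MB = 7,544,000 bytes
1 KiB = 1,024 bytes
7,544,000 / 1,024 = 7,367.188 KiB

7,367.188 KiB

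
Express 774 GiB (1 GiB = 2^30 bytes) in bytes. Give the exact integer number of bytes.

831,076,171,776 bytes

774 × 1,073,741,824 = 831,076,171,776 bytes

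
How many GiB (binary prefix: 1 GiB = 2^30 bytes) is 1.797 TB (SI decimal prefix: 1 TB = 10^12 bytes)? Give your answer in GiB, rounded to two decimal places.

1,673.59 GiB

1.797 TB = 1.797 × 10^12 bytes = 1,797,000,000,000 bytes
1 GiB = 2^30 bytes = 1,073,741,824 bytes
1,797,000,000,000 / 1,073,741,824 = 1,673.59 GiB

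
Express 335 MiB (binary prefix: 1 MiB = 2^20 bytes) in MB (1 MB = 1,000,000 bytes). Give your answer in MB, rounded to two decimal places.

351.27 MB

335 MiB = 335 × 2^20 bytes = 351,272,960 bytes
1 MB = 10^6 bytes = 1,000,000 bytes
351,272,960 / 1,000,000 = 351.27 MB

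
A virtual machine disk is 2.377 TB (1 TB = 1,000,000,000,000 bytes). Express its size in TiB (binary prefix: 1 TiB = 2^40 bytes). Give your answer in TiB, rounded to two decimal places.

2.377 TB = 2.377 × 10^12 bytes = 2,377,000,000,000 bytes
1 TiB = 1,099,511,627,776 bytes
2,377,000,000,000 / 1,099,511,627,776 = 2.16 TiB

2.16 TiB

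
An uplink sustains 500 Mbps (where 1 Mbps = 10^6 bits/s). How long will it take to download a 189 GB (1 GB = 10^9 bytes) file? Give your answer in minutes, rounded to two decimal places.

189 GB = 189,000,000,000 bytes = 1,512,000,000,000 bits
500 Mbps = 500,000,000 bits/s
time = 1,512,000,000,000 / 500,000,000 = 3,024.000 s
3,024.000 s / 60 = 50.40 minutes

50.40 minutes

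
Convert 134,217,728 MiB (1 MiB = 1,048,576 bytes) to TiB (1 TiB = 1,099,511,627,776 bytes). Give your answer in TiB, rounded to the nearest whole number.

134,217,728 MiB = 134,217,728 × 2^20 bytes = 140,737,488,355,328 bytes
1 TiB = 2^40 bytes = 1,099,511,627,776 bytes
140,737,488,355,328 / 1,099,511,627,776 = 128 TiB

128 TiB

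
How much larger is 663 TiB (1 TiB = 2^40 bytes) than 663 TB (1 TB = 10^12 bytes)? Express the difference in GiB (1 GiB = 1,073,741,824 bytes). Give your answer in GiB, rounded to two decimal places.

663 TiB = 663 × 1,099,511,627,776 = 728,976,209,215,488 bytes
663 TB = 663 × 1,000,000,000,000 = 663,000,000,000,000 bytes
difference = 65,976,209,215,488 bytes
65,976,209,215,488 / 1,073,741,824 = 61,445.13 GiB

61,445.13 GiB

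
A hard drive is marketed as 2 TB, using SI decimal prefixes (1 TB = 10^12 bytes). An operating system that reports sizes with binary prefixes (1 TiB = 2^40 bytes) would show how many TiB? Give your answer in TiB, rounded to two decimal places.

2 TB = 2 × 10^12 bytes = 2,000,000,000,000 bytes
1 TiB = 1,099,511,627,776 bytes
2,000,000,000,000 / 1,099,511,627,776 = 1.82 TiB

1.82 TiB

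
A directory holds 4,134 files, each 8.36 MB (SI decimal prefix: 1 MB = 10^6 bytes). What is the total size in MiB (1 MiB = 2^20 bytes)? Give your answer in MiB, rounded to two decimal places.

32,959.21 MiB

Total = 4,134 × 8.36 MB = 34560.24 MB
= 34560.24 × 1,000,000 bytes = 34,560,240,000 bytes
1 MiB = 1,048,576 bytes
34,560,240,000 / 1,048,576 = 32,959.21 MiB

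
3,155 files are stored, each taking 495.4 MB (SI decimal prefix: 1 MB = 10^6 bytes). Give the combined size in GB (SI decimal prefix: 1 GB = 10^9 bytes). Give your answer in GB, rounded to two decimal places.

Total = 3,155 × 495.4 MB = 1,562,987 MB
= 1,562,987 × 1,000,000 bytes = 1,562,987,000,000 bytes
1 GB = 1,000,000,000 bytes
1,562,987,000,000 / 1,000,000,000 = 1,562.99 GB

1,562.99 GB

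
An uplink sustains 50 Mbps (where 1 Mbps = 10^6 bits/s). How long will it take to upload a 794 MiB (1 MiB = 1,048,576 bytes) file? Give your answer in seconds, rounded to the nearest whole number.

133 seconds

794 MiB = 832,569,344 bytes = 6,660,554,752 bits
50 Mbps = 50,000,000 bits/s
time = 6,660,554,752 / 50,000,000 = 133 s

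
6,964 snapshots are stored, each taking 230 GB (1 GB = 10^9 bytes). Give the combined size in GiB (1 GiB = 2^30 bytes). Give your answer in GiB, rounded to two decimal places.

Total = 6,964 × 230 GB = 1,601,720 GB
= 1,601,720 × 1,000,000,000 bytes = 1,601,720,000,000,000 bytes
1 GiB = 1,073,741,824 bytes
1,601,720,000,000,000 / 1,073,741,824 = 1,491,717.99 GiB

1,491,717.99 GiB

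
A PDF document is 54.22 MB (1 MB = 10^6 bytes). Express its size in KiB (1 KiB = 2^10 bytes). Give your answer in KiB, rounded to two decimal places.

52,949.22 KiB

54.22 MB = 54.22 × 10^6 bytes = 54,220,000 bytes
1 KiB = 2^10 bytes = 1,024 bytes
54,220,000 / 1,024 = 52,949.22 KiB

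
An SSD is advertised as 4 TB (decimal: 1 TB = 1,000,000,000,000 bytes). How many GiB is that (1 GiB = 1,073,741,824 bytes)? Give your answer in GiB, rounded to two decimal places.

3,725.29 GiB

4 TB × 1,000,000,000,000 bytes/TB = 4,000,000,000,000 bytes
1 GiB = 1,073,741,824 bytes
4,000,000,000,000 / 1,073,741,824 = 3,725.29 GiB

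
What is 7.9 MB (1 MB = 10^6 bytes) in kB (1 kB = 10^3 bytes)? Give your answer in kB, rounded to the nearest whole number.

7,900 kB

7.9 MB = 7.9 × 10^6 bytes = 7,900,000 bytes
1 kB = 10^3 bytes = 1,000 bytes
7,900,000 / 1,000 = 7,900 kB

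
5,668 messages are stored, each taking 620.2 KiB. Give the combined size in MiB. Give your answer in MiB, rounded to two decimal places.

Total = 5,668 × 620.2 KiB = 3515293.6 KiB
= 3515293.6 × 1,024 bytes = 3,599,660,646.4 bytes
1 MiB = 1,048,576 bytes
3,599,660,646.4 / 1,048,576 = 3,432.90 MiB

3,432.90 MiB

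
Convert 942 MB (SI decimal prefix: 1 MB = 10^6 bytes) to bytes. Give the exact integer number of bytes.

942 × 1,000,000 = 942,000,000 bytes  (1 MB = 10^6 bytes)

942,000,000 bytes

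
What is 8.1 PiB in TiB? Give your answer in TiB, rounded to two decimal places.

8.1 PiB = 8.1 × 2^50 bytes = 9,119,789,245,425,254.4 bytes
1 TiB = 2^40 bytes = 1,099,511,627,776 bytes
9,119,789,245,425,254.4 / 1,099,511,627,776 = 8,294.40 TiB

8,294.40 TiB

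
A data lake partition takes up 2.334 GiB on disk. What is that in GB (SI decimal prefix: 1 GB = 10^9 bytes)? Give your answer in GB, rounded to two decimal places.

2.334 GiB = 2.334 × 2^30 bytes = 2,506,113,417.216 bytes
1 GB = 10^9 bytes = 1,000,000,000 bytes
2,506,113,417.216 / 1,000,000,000 = 2.51 GB

2.51 GB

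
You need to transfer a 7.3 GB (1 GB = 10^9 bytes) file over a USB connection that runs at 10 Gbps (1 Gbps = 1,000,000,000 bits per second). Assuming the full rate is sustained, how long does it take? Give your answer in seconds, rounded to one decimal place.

7.3 GB = 7,300,000,000 bytes = 58,400,000,000 bits
10 Gbps = 10,000,000,000 bits/s
time = 58,400,000,000 / 10,000,000,000 = 5.8 s

5.8 seconds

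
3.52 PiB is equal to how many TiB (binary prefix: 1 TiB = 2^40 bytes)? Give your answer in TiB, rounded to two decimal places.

3,604.48 TiB

3.52 PiB = 3.52 × 2^50 bytes = 3,963,167,672,086,036.48 bytes
1 TiB = 2^40 bytes = 1,099,511,627,776 bytes
3,963,167,672,086,036.48 / 1,099,511,627,776 = 3,604.48 TiB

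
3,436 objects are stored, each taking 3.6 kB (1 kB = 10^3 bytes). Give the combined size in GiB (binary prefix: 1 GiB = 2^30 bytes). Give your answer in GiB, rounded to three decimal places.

Total = 3,436 × 3.6 kB = 12369.6 kB
= 12369.6 × 1,000 bytes = 12,369,600 bytes
1 GiB = 1,073,741,824 bytes
12,369,600 / 1,073,741,824 = 0.012 GiB

0.012 GiB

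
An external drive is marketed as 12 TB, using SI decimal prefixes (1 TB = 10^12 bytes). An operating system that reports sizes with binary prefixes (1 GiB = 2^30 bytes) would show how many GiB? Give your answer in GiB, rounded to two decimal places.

11,175.87 GiB

12 TB × 1,000,000,000,000 bytes/TB = 12,000,000,000,000 bytes
1 GiB = 2^30 bytes = 1,073,741,824 bytes
12,000,000,000,000 / 1,073,741,824 = 11,175.87 GiB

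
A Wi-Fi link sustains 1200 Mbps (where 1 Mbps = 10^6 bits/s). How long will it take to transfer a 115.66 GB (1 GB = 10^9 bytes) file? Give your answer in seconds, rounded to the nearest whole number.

771 seconds

115.66 GB = 115,660,000,000 bytes = 925,280,000,000 bits
1200 Mbps = 1,200,000,000 bits/s
time = 925,280,000,000 / 1,200,000,000 = 771 s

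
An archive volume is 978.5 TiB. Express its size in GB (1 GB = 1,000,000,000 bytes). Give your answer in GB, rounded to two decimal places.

1,075,872.13 GB

978.5 TiB × 1,099,511,627,776 bytes/TiB = 1,075,872,127,778,816 bytes
1 GB = 1,000,000,000 bytes
1,075,872,127,778,816 / 1,000,000,000 = 1,075,872.13 GB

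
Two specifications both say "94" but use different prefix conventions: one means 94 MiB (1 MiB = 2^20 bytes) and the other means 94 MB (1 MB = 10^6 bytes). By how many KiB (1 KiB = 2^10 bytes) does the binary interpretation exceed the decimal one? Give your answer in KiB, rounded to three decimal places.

4,459.125 KiB

94 MiB = 94 × 1,048,576 = 98,566,144 bytes
94 MB = 94 × 1,000,000 = 94,000,000 bytes
difference = 4,566,144 bytes
4,566,144 / 1,024 = 4,459.125 KiB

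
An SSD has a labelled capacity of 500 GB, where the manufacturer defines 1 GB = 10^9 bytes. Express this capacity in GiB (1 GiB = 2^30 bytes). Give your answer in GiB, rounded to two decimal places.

500 GB = 500 × 10^9 bytes = 500,000,000,000 bytes
1 GiB = 1,073,741,824 bytes
500,000,000,000 / 1,073,741,824 = 465.66 GiB

465.66 GiB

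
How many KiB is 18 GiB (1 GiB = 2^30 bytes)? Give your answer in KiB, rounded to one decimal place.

18 GiB × 1,073,741,824 bytes/GiB = 19,327,352,832 bytes
1 KiB = 2^10 bytes = 1,024 bytes
19,327,352,832 / 1,024 = 18,874,368.0 KiB

18,874,368.0 KiB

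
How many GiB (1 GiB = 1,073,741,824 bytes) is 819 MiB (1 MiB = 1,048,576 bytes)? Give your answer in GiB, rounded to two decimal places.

819 MiB = 819 × 2^20 bytes = 858,783,744 bytes
1 GiB = 2^30 bytes = 1,073,741,824 bytes
858,783,744 / 1,073,741,824 = 0.80 GiB

0.80 GiB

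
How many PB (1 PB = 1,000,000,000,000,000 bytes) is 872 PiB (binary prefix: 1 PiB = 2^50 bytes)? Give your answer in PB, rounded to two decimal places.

981.78 PB

872 PiB = 872 × 2^50 bytes = 981,784,718,766,768,128 bytes
1 PB = 1,000,000,000,000,000 bytes
981,784,718,766,768,128 / 1,000,000,000,000,000 = 981.78 PB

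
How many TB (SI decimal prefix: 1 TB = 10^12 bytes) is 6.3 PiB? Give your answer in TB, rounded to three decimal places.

7,093.169 TB

6.3 PiB × 1,125,899,906,842,624 bytes/PiB = 7,093,169,413,108,531.2 bytes
1 TB = 1,000,000,000,000 bytes
7,093,169,413,108,531.2 / 1,000,000,000,000 = 7,093.169 TB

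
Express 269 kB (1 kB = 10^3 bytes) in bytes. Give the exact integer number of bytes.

269,000 bytes

269 × 1,000 = 269,000 bytes  (1 kB = 10^3 bytes)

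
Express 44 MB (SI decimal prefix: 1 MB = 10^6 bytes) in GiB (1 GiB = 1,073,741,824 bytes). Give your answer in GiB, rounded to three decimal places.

0.041 GiB

44 MB = 44 × 10^6 bytes = 44,000,000 bytes
1 GiB = 1,073,741,824 bytes
44,000,000 / 1,073,741,824 = 0.041 GiB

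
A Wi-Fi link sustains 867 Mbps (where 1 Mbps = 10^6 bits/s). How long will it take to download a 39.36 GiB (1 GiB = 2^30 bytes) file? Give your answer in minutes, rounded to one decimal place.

39.36 GiB = 42,262,478,192.64 bytes = 338,099,825,541.12 bits
867 Mbps = 867,000,000 bits/s
time = 338,099,825,541.12 / 867,000,000 = 389.97 s
389.97 s / 60 = 6.5 minutes

6.5 minutes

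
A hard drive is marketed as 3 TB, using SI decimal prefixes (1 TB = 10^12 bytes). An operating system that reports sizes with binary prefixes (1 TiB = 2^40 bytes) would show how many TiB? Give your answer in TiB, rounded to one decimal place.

2.7 TiB

3 TB = 3 × 10^12 bytes = 3,000,000,000,000 bytes
1 TiB = 1,099,511,627,776 bytes
3,000,000,000,000 / 1,099,511,627,776 = 2.7 TiB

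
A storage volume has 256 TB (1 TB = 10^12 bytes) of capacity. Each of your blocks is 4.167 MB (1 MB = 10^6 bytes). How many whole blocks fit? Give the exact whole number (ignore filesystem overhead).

61,435,085

Capacity: 256 TB = 256,000,000,000,000 bytes
Per item: 4.167 MB = 4,167,000 bytes
⌊256,000,000,000,000 / 4,167,000⌋ = 61,435,085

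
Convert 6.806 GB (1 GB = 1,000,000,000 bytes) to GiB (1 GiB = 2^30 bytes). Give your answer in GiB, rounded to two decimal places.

6.34 GiB

6.806 GB × 1,000,000,000 bytes/GB = 6,806,000,000 bytes
1 GiB = 2^30 bytes = 1,073,741,824 bytes
6,806,000,000 / 1,073,741,824 = 6.34 GiB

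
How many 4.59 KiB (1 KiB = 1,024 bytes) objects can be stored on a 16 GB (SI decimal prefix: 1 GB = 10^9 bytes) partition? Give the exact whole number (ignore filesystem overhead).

3,404,139

Capacity: 16 GB = 16,000,000,000 bytes
Per item: 4.59 KiB = 4,700.16 bytes
⌊16,000,000,000 / 4,700.16⌋ = 3,404,139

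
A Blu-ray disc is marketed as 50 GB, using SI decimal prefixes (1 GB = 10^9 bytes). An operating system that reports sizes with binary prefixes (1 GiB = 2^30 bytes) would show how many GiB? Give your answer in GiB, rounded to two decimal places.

46.57 GiB

50 GB × 1,000,000,000 bytes/GB = 50,000,000,000 bytes
1 GiB = 1,073,741,824 bytes
50,000,000,000 / 1,073,741,824 = 46.57 GiB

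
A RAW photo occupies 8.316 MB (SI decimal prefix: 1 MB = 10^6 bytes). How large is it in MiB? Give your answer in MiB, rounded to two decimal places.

8.316 MB = 8.316 × 10^6 bytes = 8,316,000 bytes
1 MiB = 1,048,576 bytes
8,316,000 / 1,048,576 = 7.93 MiB

7.93 MiB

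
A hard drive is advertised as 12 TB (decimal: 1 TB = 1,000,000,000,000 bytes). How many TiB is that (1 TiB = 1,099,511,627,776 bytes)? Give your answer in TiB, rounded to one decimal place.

12 TB = 12 × 10^12 bytes = 12,000,000,000,000 bytes
1 TiB = 1,099,511,627,776 bytes
12,000,000,000,000 / 1,099,511,627,776 = 10.9 TiB

10.9 TiB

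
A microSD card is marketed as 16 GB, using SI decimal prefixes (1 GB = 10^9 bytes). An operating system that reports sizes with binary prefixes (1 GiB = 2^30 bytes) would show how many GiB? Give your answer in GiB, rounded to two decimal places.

14.90 GiB

16 GB = 16 × 10^9 bytes = 16,000,000,000 bytes
1 GiB = 2^30 bytes = 1,073,741,824 bytes
16,000,000,000 / 1,073,741,824 = 14.90 GiB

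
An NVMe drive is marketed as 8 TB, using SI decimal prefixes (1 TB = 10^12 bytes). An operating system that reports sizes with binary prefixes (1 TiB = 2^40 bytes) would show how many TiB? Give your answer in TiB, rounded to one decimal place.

7.3 TiB

8 TB = 8 × 10^12 bytes = 8,000,000,000,000 bytes
1 TiB = 2^40 bytes = 1,099,511,627,776 bytes
8,000,000,000,000 / 1,099,511,627,776 = 7.3 TiB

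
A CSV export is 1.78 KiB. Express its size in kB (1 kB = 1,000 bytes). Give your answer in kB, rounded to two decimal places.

1.78 KiB × 1,024 bytes/KiB = 1,822.72 bytes
1 kB = 1,000 bytes
1,822.72 / 1,000 = 1.82 kB

1.82 kB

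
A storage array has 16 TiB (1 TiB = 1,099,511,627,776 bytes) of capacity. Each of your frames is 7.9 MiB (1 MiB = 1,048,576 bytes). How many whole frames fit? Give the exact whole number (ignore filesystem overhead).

2,123,698

Capacity: 16 TiB = 17,592,186,044,416 bytes
Per item: 7.9 MiB = 8,283,750.4 bytes
⌊17,592,186,044,416 / 8,283,750.4⌋ = 2,123,698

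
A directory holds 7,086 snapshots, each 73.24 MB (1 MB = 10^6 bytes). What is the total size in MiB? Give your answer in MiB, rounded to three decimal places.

Total = 7,086 × 73.24 MB = 518978.64 MB
= 518978.64 × 1,000,000 bytes = 518,978,640,000 bytes
1 MiB = 1,048,576 bytes
518,978,640,000 / 1,048,576 = 494,936.600 MiB

494,936.600 MiB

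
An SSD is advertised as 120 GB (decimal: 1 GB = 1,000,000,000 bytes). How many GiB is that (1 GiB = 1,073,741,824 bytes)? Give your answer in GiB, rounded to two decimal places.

120 GB = 120 × 10^9 bytes = 120,000,000,000 bytes
1 GiB = 1,073,741,824 bytes
120,000,000,000 / 1,073,741,824 = 111.76 GiB

111.76 GiB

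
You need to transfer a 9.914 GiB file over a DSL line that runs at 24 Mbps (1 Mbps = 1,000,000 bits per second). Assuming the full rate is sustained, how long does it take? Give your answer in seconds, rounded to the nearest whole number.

3,548 seconds

9.914 GiB = 10,645,076,443.136 bytes = 85,160,611,545.088 bits
24 Mbps = 24,000,000 bits/s
time = 85,160,611,545.088 / 24,000,000 = 3,548 s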